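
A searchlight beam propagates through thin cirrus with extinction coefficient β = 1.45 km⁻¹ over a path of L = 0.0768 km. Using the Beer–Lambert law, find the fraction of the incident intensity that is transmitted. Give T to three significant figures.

τ = β·L = 1.45 × 0.0768 = 0.1114.
T = exp(−0.1114) = 0.8946.

0.895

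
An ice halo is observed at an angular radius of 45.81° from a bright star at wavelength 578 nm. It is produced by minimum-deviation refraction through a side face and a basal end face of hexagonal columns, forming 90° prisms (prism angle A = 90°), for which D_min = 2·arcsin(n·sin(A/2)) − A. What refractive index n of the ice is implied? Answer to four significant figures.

1.310

Rearranging: n = sin((D_min + A)/2) / sin(A/2).
(D_min + A)/2 = (45.81° + 90°)/2 = 67.905°.
n = sin 67.905° / sin 45° = 0.9266 / 0.7071 = 1.3104.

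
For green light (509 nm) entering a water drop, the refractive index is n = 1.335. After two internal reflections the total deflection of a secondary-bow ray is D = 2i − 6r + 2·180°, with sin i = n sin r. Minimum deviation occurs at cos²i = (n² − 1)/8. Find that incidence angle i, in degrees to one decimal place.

cos²i = (1.335² − 1)/8 = (1.78222 − 1)/8 = 0.09778.
cos i = 0.31269, so i = 71.778°.

71.8°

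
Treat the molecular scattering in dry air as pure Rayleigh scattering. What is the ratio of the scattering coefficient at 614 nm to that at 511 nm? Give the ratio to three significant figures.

Rayleigh scattering ∝ λ⁻⁴, so the ratio of coefficients is the inverse fourth power of the wavelength ratio.
σ(614)/σ(511) = (511/614)⁴ = (0.8322)⁴ = 0.4797.

0.480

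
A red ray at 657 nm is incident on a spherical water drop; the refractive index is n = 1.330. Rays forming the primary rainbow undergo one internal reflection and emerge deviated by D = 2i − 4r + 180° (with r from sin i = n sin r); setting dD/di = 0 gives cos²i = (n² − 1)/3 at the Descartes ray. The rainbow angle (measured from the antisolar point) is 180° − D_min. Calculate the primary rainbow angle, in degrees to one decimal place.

42.5°

cos²i = (1.76890 − 1)/3 = 0.25630; i = arccos(0.50626) = 59.585°.
sin r = sin 59.585°/1.330 = 0.64841; r = 40.422°.
D_min = 2·59.585° − 4·40.422° + 180° = 137.484°.
Rainbow angle = 180° − D_min = 42.516°.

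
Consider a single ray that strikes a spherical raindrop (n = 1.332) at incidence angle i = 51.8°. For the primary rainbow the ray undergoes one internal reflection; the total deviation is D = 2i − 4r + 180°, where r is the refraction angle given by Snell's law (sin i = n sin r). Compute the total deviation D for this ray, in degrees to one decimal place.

139.0°

sin r = sin 51.8° / 1.332 = 0.7859/1.332 = 0.5900; r = 36.16°.
D = 2·51.8° − 4·36.16° + 180° = 103.60° − 144.62° + 180° = 138.98°.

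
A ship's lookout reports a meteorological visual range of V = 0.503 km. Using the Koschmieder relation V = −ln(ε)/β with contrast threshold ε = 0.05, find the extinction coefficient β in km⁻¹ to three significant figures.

5.96 km⁻¹

β = −ln(0.05) / V = 2.996 / 0.503 = 5.9557 km⁻¹.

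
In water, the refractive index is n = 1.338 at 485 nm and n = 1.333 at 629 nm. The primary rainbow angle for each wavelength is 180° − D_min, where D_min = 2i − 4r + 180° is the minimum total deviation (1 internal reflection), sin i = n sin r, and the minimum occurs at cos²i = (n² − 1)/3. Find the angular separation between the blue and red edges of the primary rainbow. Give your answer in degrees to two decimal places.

0.72°

At 485 nm (n = 1.338): cos²i = 0.26341 → i = 59.120°, r = 39.899°, D_min = 138.643°, rainbow angle = 41.357°.
At 629 nm (n = 1.333): cos²i = 0.25896 → i = 59.410°, r = 40.225°, D_min = 137.922°, rainbow angle = 42.078°.
Angular width = |41.357° − 42.078°| = 0.722°.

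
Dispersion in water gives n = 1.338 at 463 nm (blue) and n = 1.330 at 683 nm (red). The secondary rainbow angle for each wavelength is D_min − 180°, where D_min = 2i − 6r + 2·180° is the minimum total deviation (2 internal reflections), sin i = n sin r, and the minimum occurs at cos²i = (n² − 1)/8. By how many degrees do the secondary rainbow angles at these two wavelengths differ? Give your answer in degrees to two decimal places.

2.09°

At 463 nm (n = 1.338): cos²i = 0.09878 → i = 71.682°, r = 45.195°, D_min = 232.193°, rainbow angle = 52.193°.
At 683 nm (n = 1.330): cos²i = 0.09611 → i = 71.940°, r = 45.630°, D_min = 230.101°, rainbow angle = 50.101°.
Angular width = |52.193° − 50.101°| = 2.092°.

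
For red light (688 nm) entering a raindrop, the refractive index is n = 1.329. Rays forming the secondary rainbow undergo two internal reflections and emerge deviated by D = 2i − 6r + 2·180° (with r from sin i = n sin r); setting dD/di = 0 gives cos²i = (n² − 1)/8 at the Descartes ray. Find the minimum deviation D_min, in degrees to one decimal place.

cos²i = (1.76624 − 1)/8 = 0.09578; i = arccos(0.30948) = 71.972°.
sin r = sin 71.972°/1.329 = 0.71550; r = 45.685°.
D_min = 2·71.972° − 6·45.685° + 360° = 229.837°.

229.8°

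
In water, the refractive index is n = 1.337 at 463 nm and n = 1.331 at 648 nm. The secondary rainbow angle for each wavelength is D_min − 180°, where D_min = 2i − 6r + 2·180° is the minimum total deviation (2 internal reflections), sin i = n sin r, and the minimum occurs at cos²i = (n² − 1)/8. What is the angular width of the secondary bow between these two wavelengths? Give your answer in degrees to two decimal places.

At 463 nm (n = 1.337): cos²i = 0.09845 → i = 71.714°, r = 45.249°, D_min = 231.934°, rainbow angle = 51.934°.
At 648 nm (n = 1.331): cos²i = 0.09645 → i = 71.907°, r = 45.575°, D_min = 230.365°, rainbow angle = 50.365°.
Angular width = |51.934° − 50.365°| = 1.569°.

1.57°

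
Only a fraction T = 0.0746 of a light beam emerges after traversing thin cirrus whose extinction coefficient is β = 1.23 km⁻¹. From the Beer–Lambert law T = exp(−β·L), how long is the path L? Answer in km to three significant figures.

2.11 km

Beer–Lambert: T = exp(−βL) ⇒ L = −ln(T)/β = −ln(0.0746)/1.23 = 2.5956/1.23 = 2.11 km.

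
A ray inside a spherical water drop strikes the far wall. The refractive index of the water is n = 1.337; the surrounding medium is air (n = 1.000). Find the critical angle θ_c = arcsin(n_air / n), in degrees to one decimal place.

48.4°

sin θ_c = n_air / n = 1.000 / 1.337 = 0.7479.
θ_c = arcsin(0.7479) = 48.41°.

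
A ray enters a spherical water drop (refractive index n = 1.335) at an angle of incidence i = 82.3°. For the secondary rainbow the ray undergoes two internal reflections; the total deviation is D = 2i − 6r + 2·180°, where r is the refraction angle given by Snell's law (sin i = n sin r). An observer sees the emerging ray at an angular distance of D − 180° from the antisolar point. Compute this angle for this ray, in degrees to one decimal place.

57.0°

sin r = sin 82.3° / 1.335 = 0.9910/1.335 = 0.7423; r = 47.93°.
D = 2·82.3° − 6·47.93° + 2·180° = 164.60° − 287.57° + 360° = 237.03°.
Angle from antisolar point = D − 180° = 57.03°.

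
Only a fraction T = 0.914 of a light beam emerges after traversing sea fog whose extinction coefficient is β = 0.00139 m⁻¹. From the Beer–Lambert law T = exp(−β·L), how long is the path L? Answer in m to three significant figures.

64.7 m

Beer–Lambert: T = exp(−βL) ⇒ L = −ln(T)/β = −ln(0.914)/0.00139 = 0.0899/0.00139 = 64.69 m.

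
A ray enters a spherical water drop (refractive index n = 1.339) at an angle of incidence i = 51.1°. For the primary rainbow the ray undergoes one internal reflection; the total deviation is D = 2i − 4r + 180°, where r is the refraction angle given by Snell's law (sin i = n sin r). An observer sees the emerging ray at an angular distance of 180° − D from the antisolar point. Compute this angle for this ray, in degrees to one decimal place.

sin r = sin 51.1° / 1.339 = 0.7782/1.339 = 0.5812; r = 35.54°.
D = 2·51.1° − 4·35.54° + 180° = 102.20° − 142.14° + 180° = 140.06°.
Angle from antisolar point = 180° − D = 39.94°.

39.9°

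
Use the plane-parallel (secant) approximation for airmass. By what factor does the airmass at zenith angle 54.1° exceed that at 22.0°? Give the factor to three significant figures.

1.58

X(54.1°)/X(22.0°) = sec 54.1° / sec 22.0° = cos 22.0° / cos 54.1° = 0.9272/0.5864 = 1.5812.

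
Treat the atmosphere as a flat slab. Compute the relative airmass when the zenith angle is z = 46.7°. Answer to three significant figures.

1.46

X = sec z = 1/cos 46.7° = 1/0.6858 = 1.4581.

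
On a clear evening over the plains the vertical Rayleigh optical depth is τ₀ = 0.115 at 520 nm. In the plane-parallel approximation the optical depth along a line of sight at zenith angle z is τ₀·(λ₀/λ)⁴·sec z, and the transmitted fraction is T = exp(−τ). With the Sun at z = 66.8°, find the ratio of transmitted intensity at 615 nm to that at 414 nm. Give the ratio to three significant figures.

1.78

Airmass: sec 66.8° = 2.5384.
τ(615 nm) = 0.115 × (520/615)⁴ × 2.5384 = 0.115 × 0.5111 × 2.5384 = 0.1492.
τ(414 nm) = 0.115 × (520/414)⁴ × 2.5384 = 0.115 × 2.4889 × 2.5384 = 0.7266.
T(615)/T(414) = exp(τ_B − τ_A) = exp(0.5774) = 1.7813.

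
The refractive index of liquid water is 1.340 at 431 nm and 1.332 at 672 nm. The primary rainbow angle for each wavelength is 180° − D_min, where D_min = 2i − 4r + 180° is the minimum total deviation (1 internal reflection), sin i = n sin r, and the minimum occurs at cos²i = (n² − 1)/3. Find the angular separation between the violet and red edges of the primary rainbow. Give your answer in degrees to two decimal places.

At 431 nm (n = 1.340): cos²i = 0.26520 → i = 59.004°, r = 39.770°, D_min = 138.929°, rainbow angle = 41.071°.
At 672 nm (n = 1.332): cos²i = 0.25807 → i = 59.469°, r = 40.290°, D_min = 137.776°, rainbow angle = 42.224°.
Angular width = |41.071° − 42.224°| = 1.153°.

1.15°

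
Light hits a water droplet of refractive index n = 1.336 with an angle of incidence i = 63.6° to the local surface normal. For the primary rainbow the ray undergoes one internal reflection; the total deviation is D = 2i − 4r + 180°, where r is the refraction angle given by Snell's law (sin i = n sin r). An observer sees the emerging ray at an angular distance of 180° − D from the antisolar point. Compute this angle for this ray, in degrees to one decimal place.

41.2°

sin r = sin 63.6° / 1.336 = 0.8957/1.336 = 0.6704; r = 42.10°.
D = 2·63.6° − 4·42.10° + 180° = 127.20° − 168.41° + 180° = 138.79°.
Angle from antisolar point = 180° − D = 41.21°.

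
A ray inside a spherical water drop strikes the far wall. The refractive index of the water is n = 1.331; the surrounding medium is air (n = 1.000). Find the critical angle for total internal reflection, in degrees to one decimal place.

sin θ_c = n_air / n = 1.000 / 1.331 = 0.7513.
θ_c = arcsin(0.7513) = 48.70°.

48.7°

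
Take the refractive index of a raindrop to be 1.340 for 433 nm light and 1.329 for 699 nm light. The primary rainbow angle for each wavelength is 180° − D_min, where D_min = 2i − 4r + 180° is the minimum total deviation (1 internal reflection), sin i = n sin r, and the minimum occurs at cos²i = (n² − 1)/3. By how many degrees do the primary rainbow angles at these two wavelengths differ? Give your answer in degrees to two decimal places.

1.59°

At 433 nm (n = 1.340): cos²i = 0.26520 → i = 59.004°, r = 39.770°, D_min = 138.929°, rainbow angle = 41.071°.
At 699 nm (n = 1.329): cos²i = 0.25541 → i = 59.643°, r = 40.487°, D_min = 137.337°, rainbow angle = 42.663°.
Angular width = |41.071° − 42.663°| = 1.592°.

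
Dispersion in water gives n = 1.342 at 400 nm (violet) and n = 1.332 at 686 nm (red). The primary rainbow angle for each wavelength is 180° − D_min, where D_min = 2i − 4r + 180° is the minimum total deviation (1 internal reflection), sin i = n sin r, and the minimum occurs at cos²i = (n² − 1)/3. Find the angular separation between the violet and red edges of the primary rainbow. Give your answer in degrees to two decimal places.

1.44°

At 400 nm (n = 1.342): cos²i = 0.26699 → i = 58.888°, r = 39.641°, D_min = 139.213°, rainbow angle = 40.787°.
At 686 nm (n = 1.332): cos²i = 0.25807 → i = 59.469°, r = 40.290°, D_min = 137.776°, rainbow angle = 42.224°.
Angular width = |40.787° − 42.224°| = 1.437°.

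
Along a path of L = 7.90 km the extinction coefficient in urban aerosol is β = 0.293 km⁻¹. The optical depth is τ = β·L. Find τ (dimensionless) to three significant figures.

2.31

τ = β·L = 0.293 × 7.90 = 2.3147.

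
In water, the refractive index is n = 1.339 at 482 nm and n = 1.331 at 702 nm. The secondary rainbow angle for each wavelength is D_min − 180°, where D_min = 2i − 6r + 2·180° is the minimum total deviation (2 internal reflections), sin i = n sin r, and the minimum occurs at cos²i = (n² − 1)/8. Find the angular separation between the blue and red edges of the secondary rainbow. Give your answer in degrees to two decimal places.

At 482 nm (n = 1.339): cos²i = 0.09912 → i = 71.650°, r = 45.141°, D_min = 232.451°, rainbow angle = 52.451°.
At 702 nm (n = 1.331): cos²i = 0.09645 → i = 71.907°, r = 45.575°, D_min = 230.365°, rainbow angle = 50.365°.
Angular width = |52.451° − 50.365°| = 2.086°.

2.09°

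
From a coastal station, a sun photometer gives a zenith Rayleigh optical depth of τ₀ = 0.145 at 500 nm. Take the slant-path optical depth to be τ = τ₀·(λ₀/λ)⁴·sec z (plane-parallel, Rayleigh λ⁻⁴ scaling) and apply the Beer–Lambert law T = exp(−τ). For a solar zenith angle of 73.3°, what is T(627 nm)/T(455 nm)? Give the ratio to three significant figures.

Airmass: sec 73.3° = 3.4799.
τ(627 nm) = 0.145 × (500/627)⁴ × 3.4799 = 0.145 × 0.4044 × 3.4799 = 0.2041.
τ(455 nm) = 0.145 × (500/455)⁴ × 3.4799 = 0.145 × 1.4583 × 3.4799 = 0.7358.
T(627)/T(455) = exp(τ_B − τ_A) = exp(0.5318) = 1.7019.

1.70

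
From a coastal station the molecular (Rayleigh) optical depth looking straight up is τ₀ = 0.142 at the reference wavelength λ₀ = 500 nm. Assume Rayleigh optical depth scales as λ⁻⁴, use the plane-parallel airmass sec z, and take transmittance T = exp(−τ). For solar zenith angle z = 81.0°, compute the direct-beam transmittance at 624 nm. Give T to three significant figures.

sec 81.0° = 6.3925.
τ = 0.142 × (500/624)⁴ × 6.3925 = 0.142 × 0.4122 × 6.3925 = 0.3742.
T = exp(−0.3742) = 0.6878.

0.688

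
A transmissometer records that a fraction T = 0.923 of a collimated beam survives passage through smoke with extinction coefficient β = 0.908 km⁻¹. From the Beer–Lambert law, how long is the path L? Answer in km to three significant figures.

0.0882 km

Beer–Lambert: T = exp(−βL) ⇒ L = −ln(T)/β = −ln(0.923)/0.908 = 0.0801/0.908 = 0.08824 km.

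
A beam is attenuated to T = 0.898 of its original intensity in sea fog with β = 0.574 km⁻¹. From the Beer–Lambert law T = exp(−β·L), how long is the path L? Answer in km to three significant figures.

Beer–Lambert: T = exp(−βL) ⇒ L = −ln(T)/β = −ln(0.898)/0.574 = 0.1076/0.574 = 0.1874 km.

0.187 km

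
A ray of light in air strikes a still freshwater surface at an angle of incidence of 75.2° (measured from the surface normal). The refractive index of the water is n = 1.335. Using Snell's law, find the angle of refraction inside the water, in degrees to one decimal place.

Snell: sin θ_r = sin θ_i / n = sin 75.2° / 1.335 = 0.9668 / 1.335 = 0.7242.
θ_r = arcsin(0.7242) = 46.40°.

46.4°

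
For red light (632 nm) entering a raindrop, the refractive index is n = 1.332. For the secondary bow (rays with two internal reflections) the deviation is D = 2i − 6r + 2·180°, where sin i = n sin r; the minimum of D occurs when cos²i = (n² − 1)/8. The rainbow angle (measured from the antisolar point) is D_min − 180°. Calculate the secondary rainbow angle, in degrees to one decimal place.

50.6°

cos²i = (1.77422 − 1)/8 = 0.09678; i = arccos(0.31109) = 71.875°.
sin r = sin 71.875°/1.332 = 0.71350; r = 45.520°.
D_min = 2·71.875° − 6·45.520° + 360° = 230.628°.
Rainbow angle = D_min − 180° = 50.628°.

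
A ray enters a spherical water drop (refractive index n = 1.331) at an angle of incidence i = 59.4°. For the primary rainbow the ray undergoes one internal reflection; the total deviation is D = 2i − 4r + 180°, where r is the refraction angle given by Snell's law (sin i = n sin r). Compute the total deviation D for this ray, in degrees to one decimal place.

sin r = sin 59.4° / 1.331 = 0.8607/1.331 = 0.6467; r = 40.29°.
D = 2·59.4° − 4·40.29° + 180° = 118.80° − 161.17° + 180° = 137.63°.

137.6°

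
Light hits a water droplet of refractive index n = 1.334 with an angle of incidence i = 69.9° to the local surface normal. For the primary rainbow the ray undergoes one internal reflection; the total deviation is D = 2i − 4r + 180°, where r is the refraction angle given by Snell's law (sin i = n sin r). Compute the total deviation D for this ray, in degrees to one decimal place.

sin r = sin 69.9° / 1.334 = 0.9391/1.334 = 0.7040; r = 44.75°.
D = 2·69.9° − 4·44.75° + 180° = 139.80° − 178.99° + 180° = 140.81°.

140.8°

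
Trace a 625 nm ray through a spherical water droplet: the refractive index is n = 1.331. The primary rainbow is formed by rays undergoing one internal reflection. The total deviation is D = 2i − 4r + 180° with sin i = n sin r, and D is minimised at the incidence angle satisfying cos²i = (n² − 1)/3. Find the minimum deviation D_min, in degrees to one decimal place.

cos²i = (1.77156 − 1)/3 = 0.25719; i = arccos(0.50714) = 59.527°.
sin r = sin 59.527°/1.331 = 0.64753; r = 40.356°.
D_min = 2·59.527° − 4·40.356° + 180° = 137.630°.

137.6°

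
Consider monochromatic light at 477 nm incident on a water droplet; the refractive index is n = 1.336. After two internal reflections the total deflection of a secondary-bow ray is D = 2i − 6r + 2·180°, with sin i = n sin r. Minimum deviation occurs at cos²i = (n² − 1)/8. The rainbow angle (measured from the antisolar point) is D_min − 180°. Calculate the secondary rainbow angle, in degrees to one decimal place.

cos²i = (1.78490 − 1)/8 = 0.09811; i = arccos(0.31323) = 71.746°.
sin r = sin 71.746°/1.336 = 0.71084; r = 45.303°.
D_min = 2·71.746° − 6·45.303° + 360° = 231.674°.
Rainbow angle = D_min − 180° = 51.674°.

51.7°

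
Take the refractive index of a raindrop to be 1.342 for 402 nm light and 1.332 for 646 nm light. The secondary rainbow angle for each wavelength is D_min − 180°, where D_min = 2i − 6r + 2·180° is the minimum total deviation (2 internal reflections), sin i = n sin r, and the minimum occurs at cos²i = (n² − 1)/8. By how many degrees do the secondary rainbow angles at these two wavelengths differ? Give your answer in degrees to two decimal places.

At 402 nm (n = 1.342): cos²i = 0.10012 → i = 71.554°, r = 44.981°, D_min = 233.222°, rainbow angle = 53.222°.
At 646 nm (n = 1.332): cos²i = 0.09678 → i = 71.875°, r = 45.520°, D_min = 230.628°, rainbow angle = 50.628°.
Angular width = |53.222° − 50.628°| = 2.594°.

2.59°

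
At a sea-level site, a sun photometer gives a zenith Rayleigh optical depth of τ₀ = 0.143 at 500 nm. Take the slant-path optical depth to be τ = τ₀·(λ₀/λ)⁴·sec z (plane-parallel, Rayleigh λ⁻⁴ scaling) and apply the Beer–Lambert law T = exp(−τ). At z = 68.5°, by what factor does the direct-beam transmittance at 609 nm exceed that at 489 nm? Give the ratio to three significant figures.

1.28

Airmass: sec 68.5° = 2.7285.
τ(609 nm) = 0.143 × (500/609)⁴ × 2.7285 = 0.143 × 0.4544 × 2.7285 = 0.1773.
τ(489 nm) = 0.143 × (500/489)⁴ × 2.7285 = 0.143 × 1.0931 × 2.7285 = 0.4265.
T(609)/T(489) = exp(τ_B − τ_A) = exp(0.2492) = 1.2830.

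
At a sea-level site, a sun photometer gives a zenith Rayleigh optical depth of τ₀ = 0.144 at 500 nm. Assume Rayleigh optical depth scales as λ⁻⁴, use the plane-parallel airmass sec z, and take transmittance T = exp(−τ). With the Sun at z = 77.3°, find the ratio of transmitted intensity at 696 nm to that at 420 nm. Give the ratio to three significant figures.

Airmass: sec 77.3° = 4.5486.
τ(696 nm) = 0.144 × (500/696)⁴ × 4.5486 = 0.144 × 0.2663 × 4.5486 = 0.1745.
τ(420 nm) = 0.144 × (500/420)⁴ × 4.5486 = 0.144 × 2.0086 × 4.5486 = 1.3156.
T(696)/T(420) = exp(τ_B − τ_A) = exp(1.1412) = 3.1304.

3.13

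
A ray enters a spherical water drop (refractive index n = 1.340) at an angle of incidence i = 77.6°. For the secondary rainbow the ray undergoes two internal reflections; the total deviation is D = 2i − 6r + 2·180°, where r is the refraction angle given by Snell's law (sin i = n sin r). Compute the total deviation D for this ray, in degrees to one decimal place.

234.5°

sin r = sin 77.6° / 1.340 = 0.9767/1.340 = 0.7289; r = 46.79°.
D = 2·77.6° − 6·46.79° + 2·180° = 155.20° − 280.75° + 360° = 234.45°.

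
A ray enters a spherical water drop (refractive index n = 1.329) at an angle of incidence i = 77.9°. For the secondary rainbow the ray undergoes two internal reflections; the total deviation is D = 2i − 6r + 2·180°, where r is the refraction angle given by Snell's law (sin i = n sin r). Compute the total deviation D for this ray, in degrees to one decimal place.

231.6°

sin r = sin 77.9° / 1.329 = 0.9778/1.329 = 0.7357; r = 47.37°.
D = 2·77.9° − 6·47.37° + 2·180° = 155.80° − 284.21° + 360° = 231.59°.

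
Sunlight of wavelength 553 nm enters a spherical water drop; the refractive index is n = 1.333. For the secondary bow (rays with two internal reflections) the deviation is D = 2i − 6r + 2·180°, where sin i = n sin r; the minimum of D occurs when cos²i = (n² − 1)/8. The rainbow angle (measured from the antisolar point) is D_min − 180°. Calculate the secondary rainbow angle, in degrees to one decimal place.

cos²i = (1.77689 − 1)/8 = 0.09711; i = arccos(0.31163) = 71.843°.
sin r = sin 71.843°/1.333 = 0.71283; r = 45.466°.
D_min = 2·71.843° − 6·45.466° + 360° = 230.891°.
Rainbow angle = D_min − 180° = 50.891°.

50.9°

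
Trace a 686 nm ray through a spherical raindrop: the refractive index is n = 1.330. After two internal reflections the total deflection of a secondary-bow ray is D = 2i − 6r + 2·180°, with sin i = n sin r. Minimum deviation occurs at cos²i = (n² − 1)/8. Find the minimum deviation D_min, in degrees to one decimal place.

230.1°

cos²i = (1.76890 − 1)/8 = 0.09611; i = arccos(0.31002) = 71.940°.
sin r = sin 71.940°/1.330 = 0.71483; r = 45.630°.
D_min = 2·71.940° − 6·45.630° + 360° = 230.101°.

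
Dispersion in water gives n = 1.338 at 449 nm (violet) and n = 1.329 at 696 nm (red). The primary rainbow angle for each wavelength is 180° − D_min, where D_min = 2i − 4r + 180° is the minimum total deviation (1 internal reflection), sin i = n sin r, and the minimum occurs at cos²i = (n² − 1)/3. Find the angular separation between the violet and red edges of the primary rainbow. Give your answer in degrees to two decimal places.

1.31°

At 449 nm (n = 1.338): cos²i = 0.26341 → i = 59.120°, r = 39.899°, D_min = 138.643°, rainbow angle = 41.357°.
At 696 nm (n = 1.329): cos²i = 0.25541 → i = 59.643°, r = 40.487°, D_min = 137.337°, rainbow angle = 42.663°.
Angular width = |41.357° − 42.663°| = 1.307°.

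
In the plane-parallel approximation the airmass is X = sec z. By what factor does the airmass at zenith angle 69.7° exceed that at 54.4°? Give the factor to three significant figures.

1.68

X(69.7°)/X(54.4°) = sec 69.7° / sec 54.4° = cos 54.4° / cos 69.7° = 0.5821/0.3469 = 1.6779.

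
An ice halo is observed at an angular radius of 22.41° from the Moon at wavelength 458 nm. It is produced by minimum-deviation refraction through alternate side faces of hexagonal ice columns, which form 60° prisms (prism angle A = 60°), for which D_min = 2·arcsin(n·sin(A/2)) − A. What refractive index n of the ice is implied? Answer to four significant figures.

1.318

Rearranging: n = sin((D_min + A)/2) / sin(A/2).
(D_min + A)/2 = (22.41° + 60°)/2 = 41.205°.
n = sin 41.205° / sin 30° = 0.6588 / 0.5000 = 1.3175.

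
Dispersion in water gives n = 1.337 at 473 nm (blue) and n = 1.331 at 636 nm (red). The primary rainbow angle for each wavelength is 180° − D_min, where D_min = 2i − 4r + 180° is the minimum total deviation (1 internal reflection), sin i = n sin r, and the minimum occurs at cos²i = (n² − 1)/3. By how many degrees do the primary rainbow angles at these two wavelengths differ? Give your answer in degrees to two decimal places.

At 473 nm (n = 1.337): cos²i = 0.26252 → i = 59.178°, r = 39.964°, D_min = 138.500°, rainbow angle = 41.500°.
At 636 nm (n = 1.331): cos²i = 0.25719 → i = 59.527°, r = 40.356°, D_min = 137.630°, rainbow angle = 42.370°.
Angular width = |41.500° − 42.370°| = 0.870°.

0.87°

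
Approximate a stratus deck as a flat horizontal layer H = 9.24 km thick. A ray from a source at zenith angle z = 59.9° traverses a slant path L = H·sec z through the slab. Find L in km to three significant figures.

18.4 km

sec z = 1/cos 59.9° = 1.9940.
L = 9.24 × 1.9940 = 18.424 km.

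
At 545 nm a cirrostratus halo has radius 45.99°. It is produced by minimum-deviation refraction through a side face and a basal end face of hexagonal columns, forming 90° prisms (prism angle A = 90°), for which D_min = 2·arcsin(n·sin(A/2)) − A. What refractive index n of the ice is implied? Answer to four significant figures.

Rearranging: n = sin((D_min + A)/2) / sin(A/2).
(D_min + A)/2 = (45.99° + 90°)/2 = 67.995°.
n = sin 67.995° / sin 45° = 0.9272 / 0.7071 = 1.3112.

1.311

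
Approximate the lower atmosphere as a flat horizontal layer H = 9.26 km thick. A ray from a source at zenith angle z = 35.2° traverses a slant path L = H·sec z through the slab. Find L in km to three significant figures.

11.3 km

sec z = 1/cos 35.2° = 1.2238.
L = 9.26 × 1.2238 = 11.332 km.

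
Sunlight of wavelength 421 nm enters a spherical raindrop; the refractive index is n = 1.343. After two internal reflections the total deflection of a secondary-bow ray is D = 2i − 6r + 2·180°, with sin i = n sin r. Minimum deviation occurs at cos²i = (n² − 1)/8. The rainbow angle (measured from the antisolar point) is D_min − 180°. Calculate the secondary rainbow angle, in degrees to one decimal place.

cos²i = (1.80365 − 1)/8 = 0.10046; i = arccos(0.31695) = 71.522°.
sin r = sin 71.522°/1.343 = 0.70621; r = 44.928°.
D_min = 2·71.522° − 6·44.928° + 360° = 233.478°.
Rainbow angle = D_min − 180° = 53.478°.

53.5°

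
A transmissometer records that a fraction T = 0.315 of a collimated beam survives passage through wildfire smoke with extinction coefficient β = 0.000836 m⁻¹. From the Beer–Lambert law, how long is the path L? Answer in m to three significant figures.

1380 m

Beer–Lambert: T = exp(−βL) ⇒ L = −ln(T)/β = −ln(0.315)/0.000836 = 1.1552/0.000836 = 1382 m.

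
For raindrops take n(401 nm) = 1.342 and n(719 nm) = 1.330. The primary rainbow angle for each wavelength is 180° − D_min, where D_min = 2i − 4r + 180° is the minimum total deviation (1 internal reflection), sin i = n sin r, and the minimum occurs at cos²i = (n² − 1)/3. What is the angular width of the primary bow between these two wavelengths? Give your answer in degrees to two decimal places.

At 401 nm (n = 1.342): cos²i = 0.26699 → i = 58.888°, r = 39.641°, D_min = 139.213°, rainbow angle = 40.787°.
At 719 nm (n = 1.330): cos²i = 0.25630 → i = 59.585°, r = 40.422°, D_min = 137.484°, rainbow angle = 42.516°.
Angular width = |40.787° − 42.516°| = 1.729°.

1.73°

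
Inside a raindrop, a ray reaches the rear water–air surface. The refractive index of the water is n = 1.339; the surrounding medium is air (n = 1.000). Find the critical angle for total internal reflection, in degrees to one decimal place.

sin θ_c = n_air / n = 1.000 / 1.339 = 0.7468.
θ_c = arcsin(0.7468) = 48.32°.

48.3°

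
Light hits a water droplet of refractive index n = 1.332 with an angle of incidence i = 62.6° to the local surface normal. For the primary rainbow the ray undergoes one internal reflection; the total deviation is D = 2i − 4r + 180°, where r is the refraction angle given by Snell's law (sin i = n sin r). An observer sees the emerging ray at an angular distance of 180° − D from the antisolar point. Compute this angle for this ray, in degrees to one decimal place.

sin r = sin 62.6° / 1.332 = 0.8878/1.332 = 0.6665; r = 41.80°.
D = 2·62.6° − 4·41.80° + 180° = 125.20° − 167.20° + 180° = 138.00°.
Angle from antisolar point = 180° − D = 42.00°.

42.0°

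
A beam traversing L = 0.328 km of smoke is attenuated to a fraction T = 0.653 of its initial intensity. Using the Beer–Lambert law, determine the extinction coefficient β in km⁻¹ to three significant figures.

1.30 km⁻¹

Beer–Lambert: T = exp(−βL) ⇒ β = −ln(T)/L = −ln(0.653)/0.328 = 0.4262/0.328 = 1.299 km⁻¹.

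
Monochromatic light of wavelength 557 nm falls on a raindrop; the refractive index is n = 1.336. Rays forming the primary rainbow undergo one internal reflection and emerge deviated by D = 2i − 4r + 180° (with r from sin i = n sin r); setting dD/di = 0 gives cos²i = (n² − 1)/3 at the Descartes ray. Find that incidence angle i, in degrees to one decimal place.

59.2°

cos²i = (1.336² − 1)/3 = (1.78490 − 1)/3 = 0.26163.
cos i = 0.51150, so i = 59.236°.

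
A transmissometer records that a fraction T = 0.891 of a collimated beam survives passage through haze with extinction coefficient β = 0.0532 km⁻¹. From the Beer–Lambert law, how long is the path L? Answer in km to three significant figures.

2.17 km

Beer–Lambert: T = exp(−βL) ⇒ L = −ln(T)/β = −ln(0.891)/0.0532 = 0.1154/0.0532 = 2.169 km.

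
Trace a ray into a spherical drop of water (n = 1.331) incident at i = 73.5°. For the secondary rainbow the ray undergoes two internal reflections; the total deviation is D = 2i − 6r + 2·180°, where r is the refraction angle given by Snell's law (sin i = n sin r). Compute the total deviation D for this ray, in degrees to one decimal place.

sin r = sin 73.5° / 1.331 = 0.9588/1.331 = 0.7204; r = 46.09°.
D = 2·73.5° − 6·46.09° + 2·180° = 147.00° − 276.51° + 360° = 230.49°.

230.5°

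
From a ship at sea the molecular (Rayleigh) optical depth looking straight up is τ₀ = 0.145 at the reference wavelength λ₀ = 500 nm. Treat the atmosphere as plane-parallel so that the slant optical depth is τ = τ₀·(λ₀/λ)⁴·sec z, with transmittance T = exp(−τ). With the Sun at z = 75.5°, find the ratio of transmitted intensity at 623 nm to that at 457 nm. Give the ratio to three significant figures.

1.80

Airmass: sec 75.5° = 3.9939.
τ(623 nm) = 0.145 × (500/623)⁴ × 3.9939 = 0.145 × 0.4149 × 3.9939 = 0.2403.
τ(457 nm) = 0.145 × (500/457)⁴ × 3.9939 = 0.145 × 1.4329 × 3.9939 = 0.8298.
T(623)/T(457) = exp(τ_B − τ_A) = exp(0.5896) = 1.8032.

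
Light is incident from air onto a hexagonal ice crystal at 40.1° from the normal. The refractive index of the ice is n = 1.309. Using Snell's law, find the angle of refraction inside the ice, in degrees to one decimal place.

Snell: sin θ_r = sin θ_i / n = sin 40.1° / 1.309 = 0.6441 / 1.309 = 0.4921.
θ_r = arcsin(0.4921) = 29.48°.

29.5°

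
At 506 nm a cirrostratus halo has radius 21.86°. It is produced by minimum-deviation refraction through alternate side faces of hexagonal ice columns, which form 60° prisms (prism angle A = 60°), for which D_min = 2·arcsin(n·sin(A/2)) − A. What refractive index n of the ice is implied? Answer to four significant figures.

1.310

Rearranging: n = sin((D_min + A)/2) / sin(A/2).
(D_min + A)/2 = (21.86° + 60°)/2 = 40.930°.
n = sin 40.930° / sin 30° = 0.6551 / 0.5000 = 1.3103.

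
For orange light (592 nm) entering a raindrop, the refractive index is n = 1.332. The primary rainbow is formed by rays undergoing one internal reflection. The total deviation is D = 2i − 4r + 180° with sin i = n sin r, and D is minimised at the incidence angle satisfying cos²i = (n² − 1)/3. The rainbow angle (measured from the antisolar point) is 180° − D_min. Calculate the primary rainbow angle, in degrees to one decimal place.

cos²i = (1.77422 − 1)/3 = 0.25807; i = arccos(0.50801) = 59.469°.
sin r = sin 59.469°/1.332 = 0.64666; r = 40.290°.
D_min = 2·59.469° − 4·40.290° + 180° = 137.776°.
Rainbow angle = 180° − D_min = 42.224°.

42.2°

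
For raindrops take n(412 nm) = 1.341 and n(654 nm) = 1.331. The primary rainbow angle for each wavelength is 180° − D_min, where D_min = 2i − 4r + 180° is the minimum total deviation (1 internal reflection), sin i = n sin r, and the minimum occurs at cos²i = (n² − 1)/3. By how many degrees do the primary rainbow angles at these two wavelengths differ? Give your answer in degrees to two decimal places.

1.44°

At 412 nm (n = 1.341): cos²i = 0.26609 → i = 58.946°, r = 39.705°, D_min = 139.071°, rainbow angle = 40.929°.
At 654 nm (n = 1.331): cos²i = 0.25719 → i = 59.527°, r = 40.356°, D_min = 137.630°, rainbow angle = 42.370°.
Angular width = |40.929° − 42.370°| = 1.441°.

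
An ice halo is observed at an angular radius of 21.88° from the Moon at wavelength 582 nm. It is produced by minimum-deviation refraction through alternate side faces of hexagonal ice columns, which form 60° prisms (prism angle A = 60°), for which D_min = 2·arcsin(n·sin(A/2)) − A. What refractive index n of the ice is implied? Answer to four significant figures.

1.311

Rearranging: n = sin((D_min + A)/2) / sin(A/2).
(D_min + A)/2 = (21.88° + 60°)/2 = 40.940°.
n = sin 40.940° / sin 30° = 0.6553 / 0.5000 = 1.3105.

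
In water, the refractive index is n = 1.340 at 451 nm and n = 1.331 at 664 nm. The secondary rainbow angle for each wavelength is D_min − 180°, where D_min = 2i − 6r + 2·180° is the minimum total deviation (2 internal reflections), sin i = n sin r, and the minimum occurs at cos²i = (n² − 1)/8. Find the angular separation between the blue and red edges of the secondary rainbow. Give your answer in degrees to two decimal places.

2.34°

At 451 nm (n = 1.340): cos²i = 0.09945 → i = 71.618°, r = 45.088°, D_min = 232.709°, rainbow angle = 52.709°.
At 664 nm (n = 1.331): cos²i = 0.09645 → i = 71.907°, r = 45.575°, D_min = 230.365°, rainbow angle = 50.365°.
Angular width = |52.709° − 50.365°| = 2.344°.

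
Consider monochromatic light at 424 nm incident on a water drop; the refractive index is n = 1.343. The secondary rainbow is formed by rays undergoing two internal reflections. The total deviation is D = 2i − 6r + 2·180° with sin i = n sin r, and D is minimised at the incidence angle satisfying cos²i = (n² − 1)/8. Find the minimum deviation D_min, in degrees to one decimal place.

cos²i = (1.80365 − 1)/8 = 0.10046; i = arccos(0.31695) = 71.522°.
sin r = sin 71.522°/1.343 = 0.70621; r = 44.928°.
D_min = 2·71.522° − 6·44.928° + 360° = 233.478°.

233.5°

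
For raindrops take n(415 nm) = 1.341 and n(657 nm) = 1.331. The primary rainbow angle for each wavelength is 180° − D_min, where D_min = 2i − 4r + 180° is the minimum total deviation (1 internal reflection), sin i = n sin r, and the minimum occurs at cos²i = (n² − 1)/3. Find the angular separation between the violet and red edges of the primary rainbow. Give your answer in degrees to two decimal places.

At 415 nm (n = 1.341): cos²i = 0.26609 → i = 58.946°, r = 39.705°, D_min = 139.071°, rainbow angle = 40.929°.
At 657 nm (n = 1.331): cos²i = 0.25719 → i = 59.527°, r = 40.356°, D_min = 137.630°, rainbow angle = 42.370°.
Angular width = |40.929° − 42.370°| = 1.441°.

1.44°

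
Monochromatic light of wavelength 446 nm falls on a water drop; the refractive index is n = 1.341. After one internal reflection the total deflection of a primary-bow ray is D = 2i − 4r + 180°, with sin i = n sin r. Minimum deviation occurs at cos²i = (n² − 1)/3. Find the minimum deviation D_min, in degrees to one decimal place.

139.1°

cos²i = (1.79828 − 1)/3 = 0.26609; i = arccos(0.51584) = 58.946°.
sin r = sin 58.946°/1.341 = 0.63884; r = 39.705°.
D_min = 2·58.946° − 4·39.705° + 180° = 139.071°.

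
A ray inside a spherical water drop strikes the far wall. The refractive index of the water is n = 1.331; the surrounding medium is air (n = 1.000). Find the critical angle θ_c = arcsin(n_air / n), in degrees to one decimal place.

48.7°

sin θ_c = n_air / n = 1.000 / 1.331 = 0.7513.
θ_c = arcsin(0.7513) = 48.70°.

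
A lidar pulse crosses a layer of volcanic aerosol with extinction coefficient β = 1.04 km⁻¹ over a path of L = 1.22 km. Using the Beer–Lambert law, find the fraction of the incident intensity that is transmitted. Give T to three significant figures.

0.281

τ = β·L = 1.04 × 1.22 = 1.2688.
T = exp(−1.2688) = 0.2812.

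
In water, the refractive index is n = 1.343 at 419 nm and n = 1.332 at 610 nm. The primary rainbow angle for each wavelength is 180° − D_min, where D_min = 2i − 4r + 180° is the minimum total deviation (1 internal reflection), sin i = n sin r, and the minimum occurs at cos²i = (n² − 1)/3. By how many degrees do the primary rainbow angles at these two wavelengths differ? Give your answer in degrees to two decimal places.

1.58°

At 419 nm (n = 1.343): cos²i = 0.26788 → i = 58.830°, r = 39.577°, D_min = 139.354°, rainbow angle = 40.646°.
At 610 nm (n = 1.332): cos²i = 0.25807 → i = 59.469°, r = 40.290°, D_min = 137.776°, rainbow angle = 42.224°.
Angular width = |40.646° − 42.224°| = 1.578°.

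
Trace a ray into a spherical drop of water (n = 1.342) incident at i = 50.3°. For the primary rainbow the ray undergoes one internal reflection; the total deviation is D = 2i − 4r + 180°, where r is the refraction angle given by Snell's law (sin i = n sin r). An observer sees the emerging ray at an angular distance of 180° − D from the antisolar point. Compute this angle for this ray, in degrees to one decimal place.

39.3°

sin r = sin 50.3° / 1.342 = 0.7694/1.342 = 0.5733; r = 34.98°.
D = 2·50.3° − 4·34.98° + 180° = 100.60° − 139.93° + 180° = 140.67°.
Angle from antisolar point = 180° − D = 39.33°.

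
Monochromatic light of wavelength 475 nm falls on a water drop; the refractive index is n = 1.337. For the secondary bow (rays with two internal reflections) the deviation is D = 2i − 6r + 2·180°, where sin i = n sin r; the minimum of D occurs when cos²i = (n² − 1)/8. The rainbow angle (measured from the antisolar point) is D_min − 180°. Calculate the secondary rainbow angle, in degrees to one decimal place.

51.9°

cos²i = (1.78757 − 1)/8 = 0.09845; i = arccos(0.31376) = 71.714°.
sin r = sin 71.714°/1.337 = 0.71017; r = 45.249°.
D_min = 2·71.714° − 6·45.249° + 360° = 231.934°.
Rainbow angle = D_min − 180° = 51.934°.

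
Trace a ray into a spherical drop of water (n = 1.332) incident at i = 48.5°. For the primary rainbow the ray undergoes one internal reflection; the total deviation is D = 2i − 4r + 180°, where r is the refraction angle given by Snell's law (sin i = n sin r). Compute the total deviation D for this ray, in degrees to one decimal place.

140.1°

sin r = sin 48.5° / 1.332 = 0.7490/1.332 = 0.5623; r = 34.21°.
D = 2·48.5° − 4·34.21° + 180° = 97.00° − 136.85° + 180° = 140.15°.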